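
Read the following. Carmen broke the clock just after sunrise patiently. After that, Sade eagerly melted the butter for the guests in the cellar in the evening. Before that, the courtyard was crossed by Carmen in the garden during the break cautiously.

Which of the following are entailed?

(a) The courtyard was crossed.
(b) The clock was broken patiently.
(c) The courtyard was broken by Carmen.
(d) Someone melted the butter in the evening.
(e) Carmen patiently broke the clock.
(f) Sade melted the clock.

(a) Entailed — the original entails any weakening of itself; this just drops 'in the garden', 'during the break', 'cautiously' and generalizes the agent.
(b) Entailed — the original entails any weakening of itself; this just drops 'just after sunrise' and generalizes the agent.
(c) Not entailed — Carmen broke the clock, not the courtyard; the courtyard belongs to the crossing event.
(d) Entailed — this follows by dropping conjuncts from the melting event's description.
(e) Entailed — every conjunct here is already in the original breaking event.
(f) Not entailed — Sade melted the butter, not the clock; the clock belongs to the breaking event.

(a), (b), (d), (e)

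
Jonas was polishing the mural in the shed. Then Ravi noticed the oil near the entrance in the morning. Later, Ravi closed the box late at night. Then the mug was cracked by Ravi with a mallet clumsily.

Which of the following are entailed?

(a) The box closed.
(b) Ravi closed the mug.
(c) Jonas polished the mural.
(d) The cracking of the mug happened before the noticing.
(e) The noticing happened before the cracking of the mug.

(a), (c), (e)

(a) Entailed — 'Ravi closed the box' is causative; it entails the inchoative 'the box closed'.
(b) Not entailed — Ravi closed the box, not the mug; the mug belongs to the cracking event.
(c) Entailed — 'polish' is an activity; 'was polishing' entails that some polishing happened, so 'polished' holds.
(d) Not entailed — the narrative places the noticing before the cracking, not after.
(e) Entailed — the narrative places the noticing before the cracking.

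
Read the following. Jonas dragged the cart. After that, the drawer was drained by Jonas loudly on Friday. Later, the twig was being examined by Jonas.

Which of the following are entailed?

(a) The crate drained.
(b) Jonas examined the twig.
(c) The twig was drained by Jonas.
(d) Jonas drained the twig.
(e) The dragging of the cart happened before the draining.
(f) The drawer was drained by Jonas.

(b), (e), (f)

(a) Not entailed — the drawer is what drained, not the crate.
(b) Entailed — 'examine' is an activity; 'was examining' entails that some examining happened, so 'examined' holds.
(c) Not entailed — Jonas drained the drawer, not the twig; the twig belongs to the examining event.
(d) Not entailed — Jonas drained the drawer, not the twig; the twig belongs to the examining event.
(e) Entailed — the narrative places the dragging before the draining.
(f) Entailed — dropping 'loudly', 'on Friday' leaves a sub-description the original still satisfies.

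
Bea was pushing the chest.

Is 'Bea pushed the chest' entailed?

'push' is atelic; if Bea was pushing the chest, then Bea pushed the chest (for some time).

yes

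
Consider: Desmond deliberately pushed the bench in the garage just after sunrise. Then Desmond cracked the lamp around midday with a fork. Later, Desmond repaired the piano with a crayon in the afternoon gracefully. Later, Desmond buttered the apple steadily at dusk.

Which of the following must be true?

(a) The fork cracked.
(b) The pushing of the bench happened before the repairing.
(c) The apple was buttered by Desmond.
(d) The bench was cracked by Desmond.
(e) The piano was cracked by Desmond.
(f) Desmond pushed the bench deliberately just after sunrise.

(b), (c), (f)

(a) Not entailed — the lamp is what cracked, not the fork.
(b) Entailed — the narrative places the pushing before the repairing.
(c) Entailed — dropping 'at dusk', 'steadily' leaves a sub-description the original still satisfies.
(d) Not entailed — Desmond cracked the lamp, not the bench; the bench belongs to the pushing event.
(e) Not entailed — Desmond cracked the lamp, not the piano; the piano belongs to the repairing event.
(f) Entailed — this follows by dropping conjuncts from the pushing event's description.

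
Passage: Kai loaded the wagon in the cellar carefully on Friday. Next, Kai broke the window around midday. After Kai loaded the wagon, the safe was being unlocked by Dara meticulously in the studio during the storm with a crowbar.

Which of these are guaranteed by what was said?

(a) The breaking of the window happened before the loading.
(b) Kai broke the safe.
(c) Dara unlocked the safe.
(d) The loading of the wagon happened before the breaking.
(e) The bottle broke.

(d)

(a) Not entailed — the narrative places the loading before the breaking, not after.
(b) Not entailed — Kai broke the window, not the safe; the safe belongs to the unlocking event.
(c) Not entailed — 'was unlocking' is progressive on an accomplishment; it does not entail the completed 'unlocked'.
(d) Entailed — the narrative places the loading before the breaking.
(e) Not entailed — the window is what broke, not the bottle.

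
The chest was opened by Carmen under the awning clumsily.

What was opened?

the chest

'the chest' marks the patient of the opening event.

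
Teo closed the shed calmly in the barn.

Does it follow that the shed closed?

'Teo closed the shed' is the causative; it entails the inchoative 'the shed closed'.

yes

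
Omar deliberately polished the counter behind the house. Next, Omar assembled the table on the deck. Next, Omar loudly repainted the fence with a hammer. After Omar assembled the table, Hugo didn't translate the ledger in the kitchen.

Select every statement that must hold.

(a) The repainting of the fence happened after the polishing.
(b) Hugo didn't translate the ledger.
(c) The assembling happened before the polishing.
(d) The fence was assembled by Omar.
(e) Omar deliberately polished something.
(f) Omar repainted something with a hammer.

(a), (e), (f)

(a) Entailed — the narrative places the polishing before the repainting.
(b) Not entailed — dropping 'in the kitchen' under negation is not valid — the original leaves open that Hugo translated the ledger some other way.
(c) Not entailed — the narrative places the polishing before the assembling, not after.
(d) Not entailed — Omar assembled the table, not the fence; the fence belongs to the repainting event.
(e) Entailed — dropping 'behind the house' and generalizing the patient leaves a sub-description the original still satisfies.
(f) Entailed — dropping 'loudly' and generalizing the patient leaves a sub-description the original still satisfies.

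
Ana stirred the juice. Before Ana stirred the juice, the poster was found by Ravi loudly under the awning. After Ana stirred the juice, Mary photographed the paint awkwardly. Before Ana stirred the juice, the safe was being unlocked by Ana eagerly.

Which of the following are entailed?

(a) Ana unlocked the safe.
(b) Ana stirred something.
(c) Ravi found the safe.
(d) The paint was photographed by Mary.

(a) Not entailed — 'was unlocking' is progressive on an accomplishment; it does not entail the completed 'unlocked'.
(b) Entailed — every conjunct here is already in the original stirring event.
(c) Not entailed — Ravi found the poster, not the safe; the safe belongs to the unlocking event.
(d) Entailed — the original entails any weakening of itself; this just drops 'awkwardly'.

(b), (d)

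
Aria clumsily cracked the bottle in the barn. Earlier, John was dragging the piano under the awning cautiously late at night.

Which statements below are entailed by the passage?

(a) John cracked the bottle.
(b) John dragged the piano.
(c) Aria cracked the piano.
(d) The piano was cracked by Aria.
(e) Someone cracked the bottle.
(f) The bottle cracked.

(a) Not entailed — the passage has Aria cracking the bottle, not John.
(b) Entailed — 'drag' is an activity; 'was dragging' entails that some dragging happened, so 'dragged' holds.
(c) Not entailed — Aria cracked the bottle, not the piano; the piano belongs to the dragging event.
(d) Not entailed — Aria cracked the bottle, not the piano; the piano belongs to the dragging event.
(e) Entailed — dropping 'in the barn', 'clumsily' and generalizing the agent leaves a sub-description the original still satisfies.
(f) Entailed — 'Aria cracked the bottle' is causative; it entails the inchoative 'the bottle cracked'.

(b), (e), (f)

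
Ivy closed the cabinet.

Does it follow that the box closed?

Nothing is said about any box; only the cabinet is affected.

no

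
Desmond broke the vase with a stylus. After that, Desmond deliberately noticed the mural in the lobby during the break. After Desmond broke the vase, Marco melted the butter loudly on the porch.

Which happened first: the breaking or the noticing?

the breaking

The connectives place the breaking before the noticing.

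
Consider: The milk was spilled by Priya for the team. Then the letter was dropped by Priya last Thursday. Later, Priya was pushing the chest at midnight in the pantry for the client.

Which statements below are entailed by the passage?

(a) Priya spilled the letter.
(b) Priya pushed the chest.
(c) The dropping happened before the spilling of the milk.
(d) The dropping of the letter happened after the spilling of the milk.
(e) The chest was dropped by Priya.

(b), (d)

(a) Not entailed — Priya spilled the milk, not the letter; the letter belongs to the dropping event.
(b) Entailed — 'push' is an activity; 'was pushing' entails that some pushing happened, so 'pushed' holds.
(c) Not entailed — the narrative places the spilling before the dropping, not after.
(d) Entailed — the narrative places the spilling before the dropping.
(e) Not entailed — Priya dropped the letter, not the chest; the chest belongs to the pushing event.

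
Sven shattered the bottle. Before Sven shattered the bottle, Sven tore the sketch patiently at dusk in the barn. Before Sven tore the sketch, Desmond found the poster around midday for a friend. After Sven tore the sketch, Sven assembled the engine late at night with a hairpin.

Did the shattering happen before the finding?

no

The narrative orders the finding before the shattering.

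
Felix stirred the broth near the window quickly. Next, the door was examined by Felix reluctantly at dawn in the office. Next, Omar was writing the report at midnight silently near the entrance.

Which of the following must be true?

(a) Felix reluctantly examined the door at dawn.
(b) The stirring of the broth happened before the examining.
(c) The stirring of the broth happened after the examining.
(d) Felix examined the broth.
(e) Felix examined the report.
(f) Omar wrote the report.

(a) Entailed — dropping 'in the office' leaves a sub-description the original still satisfies.
(b) Entailed — the narrative places the stirring before the examining.
(c) Not entailed — the narrative places the stirring before the examining, not after.
(d) Not entailed — Felix examined the door, not the broth; the broth belongs to the stirring event.
(e) Not entailed — Felix examined the door, not the report; the report belongs to the writing event.
(f) Not entailed — 'was writing' is progressive on an accomplishment; it does not entail the completed 'wrote'.

(a), (b)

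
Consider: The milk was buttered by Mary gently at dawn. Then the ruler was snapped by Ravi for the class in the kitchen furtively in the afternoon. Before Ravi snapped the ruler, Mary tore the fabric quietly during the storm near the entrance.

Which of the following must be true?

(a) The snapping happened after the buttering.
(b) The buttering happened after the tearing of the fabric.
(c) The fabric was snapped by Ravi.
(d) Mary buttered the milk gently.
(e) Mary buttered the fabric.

(a), (d)

(a) Entailed — the narrative places the buttering before the snapping.
(b) Not entailed — the narrative doesn't order the tearing relative to the buttering.
(c) Not entailed — Ravi snapped the ruler, not the fabric; the fabric belongs to the tearing event.
(d) Entailed — this follows by dropping conjuncts from the buttering event's description.
(e) Not entailed — Mary buttered the milk, not the fabric; the fabric belongs to the tearing event.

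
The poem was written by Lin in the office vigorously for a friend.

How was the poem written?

'vigorously' marks the manner of the writing event.

vigorously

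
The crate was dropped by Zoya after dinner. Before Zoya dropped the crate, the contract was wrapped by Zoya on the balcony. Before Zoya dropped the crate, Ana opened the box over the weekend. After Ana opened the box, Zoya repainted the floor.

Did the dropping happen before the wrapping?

no

The narrative orders the wrapping before the dropping.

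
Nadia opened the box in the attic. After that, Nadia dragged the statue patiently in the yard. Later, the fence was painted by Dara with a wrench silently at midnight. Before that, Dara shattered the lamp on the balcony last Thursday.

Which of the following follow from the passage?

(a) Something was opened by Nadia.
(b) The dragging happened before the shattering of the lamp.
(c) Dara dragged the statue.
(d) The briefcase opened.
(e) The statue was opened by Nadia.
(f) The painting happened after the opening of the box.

(a), (f)

(a) Entailed — every conjunct here is already in the original opening event.
(b) Not entailed — the narrative doesn't order the dragging relative to the shattering.
(c) Not entailed — the passage has Nadia dragging the statue, not Dara.
(d) Not entailed — the box is what opened, not the briefcase.
(e) Not entailed — Nadia opened the box, not the statue; the statue belongs to the dragging event.
(f) Entailed — the narrative places the opening before the painting.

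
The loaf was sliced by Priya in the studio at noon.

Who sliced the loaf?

Priya

'Priya' marks the agent of the slicing event.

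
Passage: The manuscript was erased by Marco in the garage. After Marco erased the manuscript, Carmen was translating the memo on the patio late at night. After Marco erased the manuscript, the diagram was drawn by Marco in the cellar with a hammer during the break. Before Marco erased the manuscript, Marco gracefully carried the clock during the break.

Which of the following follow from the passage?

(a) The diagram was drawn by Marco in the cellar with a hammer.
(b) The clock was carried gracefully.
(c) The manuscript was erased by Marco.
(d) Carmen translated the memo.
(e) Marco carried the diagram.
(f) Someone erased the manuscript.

(a) Entailed — the original entails any weakening of itself; this just drops 'during the break'.
(b) Entailed — every conjunct here is already in the original carrying event.
(c) Entailed — this follows by dropping conjuncts from the erasing event's description.
(d) Not entailed — 'was translating' is progressive on an accomplishment; it does not entail the completed 'translated'.
(e) Not entailed — Marco carried the clock, not the diagram; the diagram belongs to the drawing event.
(f) Entailed — this follows by dropping conjuncts from the erasing event's description.

(a), (b), (c), (f)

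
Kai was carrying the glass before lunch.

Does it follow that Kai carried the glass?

yes

'carry' is atelic; if Kai was carrying the glass, then Kai carried the glass (for some time).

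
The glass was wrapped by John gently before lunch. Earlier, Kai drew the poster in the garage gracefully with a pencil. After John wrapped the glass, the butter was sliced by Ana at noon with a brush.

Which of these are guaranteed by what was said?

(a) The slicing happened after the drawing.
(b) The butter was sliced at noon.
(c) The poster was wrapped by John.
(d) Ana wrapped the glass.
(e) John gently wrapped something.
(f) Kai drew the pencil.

(a) Entailed — the narrative places the drawing before the slicing.
(b) Entailed — dropping 'with a brush' and generalizing the agent leaves a sub-description the original still satisfies.
(c) Not entailed — John wrapped the glass, not the poster; the poster belongs to the drawing event.
(d) Not entailed — the passage has John wrapping the glass, not Ana.
(e) Entailed — the original entails any weakening of itself; this just drops 'before lunch' and generalizes the patient.
(f) Not entailed — the pencil is the instrument, not what was drawn.

(a), (b), (e)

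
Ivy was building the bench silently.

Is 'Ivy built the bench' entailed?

no

'was building' is progressive; for an accomplishment like 'build the bench', it doesn't entail completion.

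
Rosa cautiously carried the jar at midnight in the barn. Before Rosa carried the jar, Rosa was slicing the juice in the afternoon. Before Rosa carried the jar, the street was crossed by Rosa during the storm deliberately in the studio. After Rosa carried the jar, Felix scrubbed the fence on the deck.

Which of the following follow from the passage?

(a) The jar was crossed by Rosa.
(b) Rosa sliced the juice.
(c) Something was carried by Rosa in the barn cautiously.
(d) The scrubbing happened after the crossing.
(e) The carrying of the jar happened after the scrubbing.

(a) Not entailed — Rosa crossed the street, not the jar; the jar belongs to the carrying event.
(b) Not entailed — 'was slicing' is progressive on an accomplishment; it does not entail the completed 'sliced'.
(c) Entailed — every conjunct here is already in the original carrying event.
(d) Entailed — the narrative places the crossing before the scrubbing.
(e) Not entailed — the narrative places the carrying before the scrubbing, not after.

(c), (d)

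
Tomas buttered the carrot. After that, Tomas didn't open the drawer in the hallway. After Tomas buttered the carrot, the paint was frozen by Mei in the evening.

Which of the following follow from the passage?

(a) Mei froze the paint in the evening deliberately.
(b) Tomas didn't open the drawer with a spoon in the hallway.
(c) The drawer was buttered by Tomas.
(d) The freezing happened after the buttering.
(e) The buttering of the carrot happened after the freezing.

(b), (d)

(a) Not entailed — 'deliberately' adds information not in the original event.
(b) Entailed — under negation, adding a further restriction is entailed: if no such opening event occurred, none occurred with a spoon either.
(c) Not entailed — Tomas buttered the carrot, not the drawer; the drawer belongs to the opening event.
(d) Entailed — the narrative places the buttering before the freezing.
(e) Not entailed — the narrative places the buttering before the freezing, not after.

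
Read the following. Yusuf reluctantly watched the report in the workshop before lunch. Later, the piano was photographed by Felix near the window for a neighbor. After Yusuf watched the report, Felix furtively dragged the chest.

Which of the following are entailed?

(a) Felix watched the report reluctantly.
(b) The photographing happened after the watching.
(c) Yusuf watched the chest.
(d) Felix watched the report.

(b)

(a) Not entailed — the passage has Yusuf watching the report, not Felix.
(b) Entailed — the narrative places the watching before the photographing.
(c) Not entailed — Yusuf watched the report, not the chest; the chest belongs to the dragging event.
(d) Not entailed — the passage has Yusuf watching the report, not Felix.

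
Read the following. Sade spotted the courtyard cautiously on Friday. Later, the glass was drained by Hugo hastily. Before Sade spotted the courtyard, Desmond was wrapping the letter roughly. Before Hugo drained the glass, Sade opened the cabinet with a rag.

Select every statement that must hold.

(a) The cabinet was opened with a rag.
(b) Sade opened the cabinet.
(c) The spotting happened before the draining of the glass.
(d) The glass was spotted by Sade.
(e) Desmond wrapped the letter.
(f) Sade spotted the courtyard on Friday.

(a) Entailed — the original entails any weakening of itself; this just generalizes the agent.
(b) Entailed — every conjunct here is already in the original opening event.
(c) Entailed — the narrative places the spotting before the draining.
(d) Not entailed — Sade spotted the courtyard, not the glass; the glass belongs to the draining event.
(e) Not entailed — 'was wrapping' is progressive on an accomplishment; it does not entail the completed 'wrapped'.
(f) Entailed — the original entails any weakening of itself; this just drops 'cautiously'.

(a), (b), (c), (f)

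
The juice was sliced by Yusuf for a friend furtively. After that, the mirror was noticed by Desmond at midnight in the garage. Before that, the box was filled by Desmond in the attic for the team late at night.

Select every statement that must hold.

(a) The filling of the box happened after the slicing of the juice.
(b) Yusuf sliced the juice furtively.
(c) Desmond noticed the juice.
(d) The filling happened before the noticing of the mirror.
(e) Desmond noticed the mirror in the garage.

(b), (d), (e)

(a) Not entailed — the narrative doesn't order the slicing relative to the filling.
(b) Entailed — dropping 'for a friend' leaves a sub-description the original still satisfies.
(c) Not entailed — Desmond noticed the mirror, not the juice; the juice belongs to the slicing event.
(d) Entailed — the narrative places the filling before the noticing.
(e) Entailed — this follows by dropping conjuncts from the noticing event's description.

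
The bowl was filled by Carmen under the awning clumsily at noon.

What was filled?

'the bowl' marks the patient of the filling event.

the bowl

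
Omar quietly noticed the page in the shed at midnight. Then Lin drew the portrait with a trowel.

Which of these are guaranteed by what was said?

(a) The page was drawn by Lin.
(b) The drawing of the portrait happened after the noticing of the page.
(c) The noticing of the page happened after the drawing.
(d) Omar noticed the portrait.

(b)

(a) Not entailed — Lin drew the portrait, not the page; the page belongs to the noticing event.
(b) Entailed — the narrative places the noticing before the drawing.
(c) Not entailed — the narrative places the noticing before the drawing, not after.
(d) Not entailed — Omar noticed the page, not the portrait; the portrait belongs to the drawing event.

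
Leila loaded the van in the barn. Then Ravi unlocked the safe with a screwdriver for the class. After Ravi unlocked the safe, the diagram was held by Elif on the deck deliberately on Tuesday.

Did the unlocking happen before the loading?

The narrative orders the loading before the unlocking.

no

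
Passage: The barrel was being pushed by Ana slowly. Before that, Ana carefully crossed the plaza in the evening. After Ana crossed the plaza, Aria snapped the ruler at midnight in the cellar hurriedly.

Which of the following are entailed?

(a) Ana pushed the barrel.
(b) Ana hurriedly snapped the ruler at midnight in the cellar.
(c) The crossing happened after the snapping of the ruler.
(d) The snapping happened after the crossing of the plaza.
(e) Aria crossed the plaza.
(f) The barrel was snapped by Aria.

(a) Entailed — 'push' is an activity; 'was pushing' entails that some pushing happened, so 'pushed' holds.
(b) Not entailed — the passage has Aria snapping the ruler, not Ana.
(c) Not entailed — the narrative places the crossing before the snapping, not after.
(d) Entailed — the narrative places the crossing before the snapping.
(e) Not entailed — the passage has Ana crossing the plaza, not Aria.
(f) Not entailed — Aria snapped the ruler, not the barrel; the barrel belongs to the pushing event.

(a), (d)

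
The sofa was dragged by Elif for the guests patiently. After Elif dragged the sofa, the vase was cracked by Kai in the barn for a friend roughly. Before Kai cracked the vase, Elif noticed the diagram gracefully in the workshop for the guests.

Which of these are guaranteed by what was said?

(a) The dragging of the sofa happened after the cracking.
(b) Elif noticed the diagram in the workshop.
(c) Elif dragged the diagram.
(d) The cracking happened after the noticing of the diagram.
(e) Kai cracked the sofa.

(b), (d)

(a) Not entailed — the narrative places the dragging before the cracking, not after.
(b) Entailed — the original entails any weakening of itself; this just drops 'gracefully', 'for the guests'.
(c) Not entailed — Elif dragged the sofa, not the diagram; the diagram belongs to the noticing event.
(d) Entailed — the narrative places the noticing before the cracking.
(e) Not entailed — Kai cracked the vase, not the sofa; the sofa belongs to the dragging event.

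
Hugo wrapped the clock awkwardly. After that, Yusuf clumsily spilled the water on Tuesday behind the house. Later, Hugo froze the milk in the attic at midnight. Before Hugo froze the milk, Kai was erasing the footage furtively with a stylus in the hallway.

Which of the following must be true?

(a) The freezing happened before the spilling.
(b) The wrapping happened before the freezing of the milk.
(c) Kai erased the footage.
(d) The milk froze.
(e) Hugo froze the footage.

(a) Not entailed — the narrative places the spilling before the freezing, not after.
(b) Entailed — the narrative places the wrapping before the freezing.
(c) Not entailed — 'was erasing' is progressive on an accomplishment; it does not entail the completed 'erased'.
(d) Entailed — 'Hugo froze the milk' is causative; it entails the inchoative 'the milk froze'.
(e) Not entailed — Hugo froze the milk, not the footage; the footage belongs to the erasing event.

(b), (d)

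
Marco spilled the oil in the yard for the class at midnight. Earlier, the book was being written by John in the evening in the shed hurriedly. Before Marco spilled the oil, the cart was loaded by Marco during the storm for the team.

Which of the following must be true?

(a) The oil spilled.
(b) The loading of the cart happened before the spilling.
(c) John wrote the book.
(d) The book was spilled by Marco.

(a), (b)

(a) Entailed — 'Marco spilled the oil' is causative; it entails the inchoative 'the oil spilled'.
(b) Entailed — the narrative places the loading before the spilling.
(c) Not entailed — 'was writing' is progressive on an accomplishment; it does not entail the completed 'wrote'.
(d) Not entailed — Marco spilled the oil, not the book; the book belongs to the writing event.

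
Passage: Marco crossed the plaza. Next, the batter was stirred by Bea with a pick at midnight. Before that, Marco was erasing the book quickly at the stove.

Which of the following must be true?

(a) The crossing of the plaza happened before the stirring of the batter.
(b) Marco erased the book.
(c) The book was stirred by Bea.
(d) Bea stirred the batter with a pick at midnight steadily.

(a) Entailed — the narrative places the crossing before the stirring.
(b) Not entailed — 'was erasing' is progressive on an accomplishment; it does not entail the completed 'erased'.
(c) Not entailed — Bea stirred the batter, not the book; the book belongs to the erasing event.
(d) Not entailed — 'steadily' adds information not in the original event.

(a)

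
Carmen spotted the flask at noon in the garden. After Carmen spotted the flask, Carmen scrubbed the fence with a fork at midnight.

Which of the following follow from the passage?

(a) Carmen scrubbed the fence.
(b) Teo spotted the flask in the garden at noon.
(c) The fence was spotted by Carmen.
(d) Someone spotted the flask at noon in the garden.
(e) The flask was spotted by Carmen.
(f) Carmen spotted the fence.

(a), (d), (e)

(a) Entailed — this follows by dropping conjuncts from the scrubbing event's description.
(b) Not entailed — the passage has Carmen spotting the flask, not Teo.
(c) Not entailed — Carmen spotted the flask, not the fence; the fence belongs to the scrubbing event.
(d) Entailed — this follows by dropping conjuncts from the spotting event's description.
(e) Entailed — this follows by dropping conjuncts from the spotting event's description.
(f) Not entailed — Carmen spotted the flask, not the fence; the fence belongs to the scrubbing event.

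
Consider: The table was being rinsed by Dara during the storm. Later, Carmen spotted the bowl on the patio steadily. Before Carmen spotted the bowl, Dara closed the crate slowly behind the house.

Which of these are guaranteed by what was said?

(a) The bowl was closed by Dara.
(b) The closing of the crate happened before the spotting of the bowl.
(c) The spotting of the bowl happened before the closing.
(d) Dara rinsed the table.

(a) Not entailed — Dara closed the crate, not the bowl; the bowl belongs to the spotting event.
(b) Entailed — the narrative places the closing before the spotting.
(c) Not entailed — the narrative places the closing before the spotting, not after.
(d) Entailed — 'rinse' is an activity; 'was rinsing' entails that some rinsing happened, so 'rinsed' holds.

(b), (d)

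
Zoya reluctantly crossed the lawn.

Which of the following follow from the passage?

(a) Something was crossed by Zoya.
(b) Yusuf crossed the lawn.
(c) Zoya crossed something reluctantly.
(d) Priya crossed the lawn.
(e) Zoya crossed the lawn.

(a) Entailed — the original entails any weakening of itself; this just drops 'reluctantly' and generalizes the patient.
(b) Not entailed — the passage has Zoya crossing the lawn, not Yusuf.
(c) Entailed — every conjunct here is already in the original crossing event.
(d) Not entailed — the passage has Zoya crossing the lawn, not Priya.
(e) Entailed — every conjunct here is already in the original crossing event.

(a), (c), (e)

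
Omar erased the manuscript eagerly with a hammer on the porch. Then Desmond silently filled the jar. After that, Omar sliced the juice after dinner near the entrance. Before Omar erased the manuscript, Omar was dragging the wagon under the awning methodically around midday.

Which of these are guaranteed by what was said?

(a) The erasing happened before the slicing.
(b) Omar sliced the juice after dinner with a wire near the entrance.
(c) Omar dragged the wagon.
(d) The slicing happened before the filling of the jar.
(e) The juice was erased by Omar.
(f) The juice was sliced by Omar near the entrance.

(a) Entailed — the narrative places the erasing before the slicing.
(b) Not entailed — 'with a wire' adds information not in the original event.
(c) Entailed — 'drag' is an activity; 'was dragging' entails that some dragging happened, so 'dragged' holds.
(d) Not entailed — the narrative places the filling before the slicing, not after.
(e) Not entailed — Omar erased the manuscript, not the juice; the juice belongs to the slicing event.
(f) Entailed — dropping 'after dinner' leaves a sub-description the original still satisfies.

(a), (c), (f)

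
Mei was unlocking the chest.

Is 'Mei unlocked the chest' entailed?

'was unlocking' is progressive; for an accomplishment like 'unlock the chest', it doesn't entail completion.

no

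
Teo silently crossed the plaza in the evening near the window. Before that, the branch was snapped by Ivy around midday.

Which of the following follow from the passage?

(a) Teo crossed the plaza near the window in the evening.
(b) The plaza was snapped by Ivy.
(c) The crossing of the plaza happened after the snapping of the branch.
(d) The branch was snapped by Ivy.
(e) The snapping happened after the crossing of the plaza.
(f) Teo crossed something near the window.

(a), (c), (d), (f)

(a) Entailed — every conjunct here is already in the original crossing event.
(b) Not entailed — Ivy snapped the branch, not the plaza; the plaza belongs to the crossing event.
(c) Entailed — the narrative places the snapping before the crossing.
(d) Entailed — every conjunct here is already in the original snapping event.
(e) Not entailed — the narrative places the snapping before the crossing, not after.
(f) Entailed — every conjunct here is already in the original crossing event.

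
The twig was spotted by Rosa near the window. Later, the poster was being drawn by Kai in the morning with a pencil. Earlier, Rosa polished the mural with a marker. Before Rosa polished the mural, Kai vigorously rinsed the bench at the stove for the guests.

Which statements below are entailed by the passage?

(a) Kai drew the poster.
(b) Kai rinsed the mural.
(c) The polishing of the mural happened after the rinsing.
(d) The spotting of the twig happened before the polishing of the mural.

(c)

(a) Not entailed — 'was drawing' is progressive on an accomplishment; it does not entail the completed 'drew'.
(b) Not entailed — Kai rinsed the bench, not the mural; the mural belongs to the polishing event.
(c) Entailed — the narrative places the rinsing before the polishing.
(d) Not entailed — the narrative doesn't order the spotting relative to the polishing.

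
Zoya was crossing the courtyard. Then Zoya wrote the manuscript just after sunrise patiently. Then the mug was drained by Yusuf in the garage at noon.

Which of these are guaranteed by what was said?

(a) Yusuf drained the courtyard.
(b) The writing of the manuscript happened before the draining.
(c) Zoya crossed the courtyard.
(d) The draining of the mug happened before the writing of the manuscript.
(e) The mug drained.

(a) Not entailed — Yusuf drained the mug, not the courtyard; the courtyard belongs to the crossing event.
(b) Entailed — the narrative places the writing before the draining.
(c) Not entailed — 'was crossing' is progressive on an accomplishment; it does not entail the completed 'crossed'.
(d) Not entailed — the narrative places the writing before the draining, not after.
(e) Entailed — 'Yusuf drained the mug' is causative; it entails the inchoative 'the mug drained'.

(b), (e)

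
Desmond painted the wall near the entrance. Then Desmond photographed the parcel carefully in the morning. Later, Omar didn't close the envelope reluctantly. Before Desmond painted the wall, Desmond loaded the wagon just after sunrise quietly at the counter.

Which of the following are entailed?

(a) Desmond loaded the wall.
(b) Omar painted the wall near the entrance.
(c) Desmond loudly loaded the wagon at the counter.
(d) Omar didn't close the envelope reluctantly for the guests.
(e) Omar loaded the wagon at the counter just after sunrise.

(a) Not entailed — Desmond loaded the wagon, not the wall; the wall belongs to the painting event.
(b) Not entailed — the passage has Desmond painting the wall, not Omar.
(c) Not entailed — 'loudly' adds a manner not in (and inconsistent with) the original.
(d) Entailed — under negation, adding a further restriction is entailed: if no such closing event occurred, none occurred for the guests either.
(e) Not entailed — the passage has Desmond loading the wagon, not Omar.

(d)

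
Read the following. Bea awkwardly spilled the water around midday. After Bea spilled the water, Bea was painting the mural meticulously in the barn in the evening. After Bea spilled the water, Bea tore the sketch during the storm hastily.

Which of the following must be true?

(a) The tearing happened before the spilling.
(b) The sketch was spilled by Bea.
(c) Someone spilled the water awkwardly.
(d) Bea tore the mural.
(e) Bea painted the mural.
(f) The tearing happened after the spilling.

(c), (f)

(a) Not entailed — the narrative places the spilling before the tearing, not after.
(b) Not entailed — Bea spilled the water, not the sketch; the sketch belongs to the tearing event.
(c) Entailed — the original entails any weakening of itself; this just drops 'around midday' and generalizes the agent.
(d) Not entailed — Bea tore the sketch, not the mural; the mural belongs to the painting event.
(e) Not entailed — 'was painting' is progressive on an accomplishment; it does not entail the completed 'painted'.
(f) Entailed — the narrative places the spilling before the tearing.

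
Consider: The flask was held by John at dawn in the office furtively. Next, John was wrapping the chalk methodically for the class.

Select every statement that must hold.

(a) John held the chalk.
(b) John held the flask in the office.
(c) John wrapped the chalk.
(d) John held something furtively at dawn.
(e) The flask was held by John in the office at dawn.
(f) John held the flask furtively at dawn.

(a) Not entailed — John held the flask, not the chalk; the chalk belongs to the wrapping event.
(b) Entailed — this follows by dropping conjuncts from the holding event's description.
(c) Not entailed — 'was wrapping' is progressive on an accomplishment; it does not entail the completed 'wrapped'.
(d) Entailed — the original entails any weakening of itself; this just drops 'in the office' and generalizes the patient.
(e) Entailed — this follows by dropping conjuncts from the holding event's description.
(f) Entailed — this follows by dropping conjuncts from the holding event's description.

(b), (d), (e), (f)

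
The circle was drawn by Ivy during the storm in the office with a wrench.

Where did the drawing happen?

'in the office' marks the location of the drawing event.

in the office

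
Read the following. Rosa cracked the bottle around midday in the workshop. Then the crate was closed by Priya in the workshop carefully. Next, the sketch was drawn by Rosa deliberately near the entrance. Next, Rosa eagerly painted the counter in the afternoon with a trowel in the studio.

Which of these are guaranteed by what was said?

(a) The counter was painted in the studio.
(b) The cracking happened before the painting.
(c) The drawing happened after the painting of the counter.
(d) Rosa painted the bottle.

(a), (b)

(a) Entailed — dropping 'with a trowel', 'in the afternoon', 'eagerly' and generalizing the agent leaves a sub-description the original still satisfies.
(b) Entailed — the narrative places the cracking before the painting.
(c) Not entailed — the narrative places the drawing before the painting, not after.
(d) Not entailed — Rosa painted the counter, not the bottle; the bottle belongs to the cracking event.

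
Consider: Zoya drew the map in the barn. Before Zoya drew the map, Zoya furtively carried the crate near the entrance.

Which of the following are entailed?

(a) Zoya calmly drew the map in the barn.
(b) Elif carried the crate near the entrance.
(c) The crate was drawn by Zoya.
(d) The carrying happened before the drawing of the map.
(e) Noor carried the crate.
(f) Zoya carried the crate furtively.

(d), (f)

(a) Not entailed — 'calmly' adds information not in the original event.
(b) Not entailed — the passage has Zoya carrying the crate, not Elif.
(c) Not entailed — Zoya drew the map, not the crate; the crate belongs to the carrying event.
(d) Entailed — the narrative places the carrying before the drawing.
(e) Not entailed — the passage has Zoya carrying the crate, not Noor.
(f) Entailed — dropping 'near the entrance' leaves a sub-description the original still satisfies.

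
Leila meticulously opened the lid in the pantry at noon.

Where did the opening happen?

in the pantry

'in the pantry' marks the location of the opening event.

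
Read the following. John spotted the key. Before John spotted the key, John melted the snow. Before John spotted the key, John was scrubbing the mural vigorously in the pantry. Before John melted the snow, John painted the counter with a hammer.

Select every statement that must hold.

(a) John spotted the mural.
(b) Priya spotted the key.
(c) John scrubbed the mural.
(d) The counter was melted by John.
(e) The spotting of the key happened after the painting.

(a) Not entailed — John spotted the key, not the mural; the mural belongs to the scrubbing event.
(b) Not entailed — the passage has John spotting the key, not Priya.
(c) Entailed — 'scrub' is an activity; 'was scrubbing' entails that some scrubbing happened, so 'scrubbed' holds.
(d) Not entailed — John melted the snow, not the counter; the counter belongs to the painting event.
(e) Entailed — the narrative places the painting before the spotting.

(c), (e)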